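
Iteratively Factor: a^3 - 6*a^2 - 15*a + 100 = (a - 5)*(a^2 - a - 20) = (a - 5)^2*(a + 4)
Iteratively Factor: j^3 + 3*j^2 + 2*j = (j + 2)*(j^2 + j) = j*(j + 2)*(j + 1)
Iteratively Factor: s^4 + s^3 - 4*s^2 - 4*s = (s + 1)*(s^3 - 4*s) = (s + 1)*(s + 2)*(s^2 - 2*s) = s*(s + 1)*(s + 2)*(s - 2)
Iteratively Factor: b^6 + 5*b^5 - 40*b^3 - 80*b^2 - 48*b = (b)*(b^5 + 5*b^4 - 40*b^2 - 80*b - 48) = b*(b + 2)*(b^4 + 3*b^3 - 6*b^2 - 28*b - 24) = b*(b + 2)^2*(b^3 + b^2 - 8*b - 12) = b*(b + 2)^3*(b^2 - b - 6) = b*(b - 3)*(b + 2)^3*(b + 2)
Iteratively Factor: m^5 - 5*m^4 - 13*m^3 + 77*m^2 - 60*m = (m - 1)*(m^4 - 4*m^3 - 17*m^2 + 60*m) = (m - 1)*(m + 4)*(m^3 - 8*m^2 + 15*m) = (m - 5)*(m - 1)*(m + 4)*(m^2 - 3*m) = (m - 5)*(m - 3)*(m - 1)*(m + 4)*(m)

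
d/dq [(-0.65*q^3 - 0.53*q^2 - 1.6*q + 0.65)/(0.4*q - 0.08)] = (-0.52*q^3 - 0.056*q^2 + 0.0848*q - 0.132)/(0.16*q^2 - 0.064*q + 0.0064)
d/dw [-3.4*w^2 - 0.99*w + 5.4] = -6.8*w - 0.99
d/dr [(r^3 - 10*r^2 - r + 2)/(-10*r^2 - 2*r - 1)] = (-10*r^4 - 4*r^3 + 7*r^2 + 60*r + 5)/(100*r^4 + 40*r^3 + 24*r^2 + 4*r + 1)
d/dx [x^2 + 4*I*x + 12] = 2*x + 4*I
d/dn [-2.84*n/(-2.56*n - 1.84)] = (13.377536*n + 9.615104)/(2.56*n + 1.84)^3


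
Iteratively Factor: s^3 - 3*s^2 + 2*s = (s - 1)*(s^2 - 2*s) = s*(s - 1)*(s - 2)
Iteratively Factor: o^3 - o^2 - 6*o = (o)*(o^2 - o - 6) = o*(o + 2)*(o - 3)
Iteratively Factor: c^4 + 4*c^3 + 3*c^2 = (c)*(c^3 + 4*c^2 + 3*c) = c*(c + 1)*(c^2 + 3*c) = c*(c + 1)*(c + 3)*(c)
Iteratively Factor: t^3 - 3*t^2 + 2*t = (t - 1)*(t^2 - 2*t) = (t - 2)*(t - 1)*(t)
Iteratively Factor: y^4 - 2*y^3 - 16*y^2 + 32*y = (y + 4)*(y^3 - 6*y^2 + 8*y) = (y - 2)*(y + 4)*(y^2 - 4*y) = y*(y - 2)*(y + 4)*(y - 4)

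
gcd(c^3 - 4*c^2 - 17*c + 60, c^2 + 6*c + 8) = c + 4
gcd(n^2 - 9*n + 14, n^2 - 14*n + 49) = n - 7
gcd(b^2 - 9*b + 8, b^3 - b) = b - 1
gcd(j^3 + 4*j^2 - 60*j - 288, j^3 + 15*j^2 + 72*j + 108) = j^2 + 12*j + 36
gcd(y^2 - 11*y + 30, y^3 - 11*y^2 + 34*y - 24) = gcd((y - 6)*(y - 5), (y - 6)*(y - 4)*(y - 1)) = y - 6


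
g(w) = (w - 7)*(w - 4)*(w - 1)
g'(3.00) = -6.00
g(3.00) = 8.00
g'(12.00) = 183.00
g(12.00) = 440.00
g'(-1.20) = 72.12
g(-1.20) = -93.81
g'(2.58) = -2.95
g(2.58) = 9.92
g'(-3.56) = 162.46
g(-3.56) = -364.04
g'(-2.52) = 118.53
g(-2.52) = -218.49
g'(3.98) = -9.00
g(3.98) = 0.18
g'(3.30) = -7.53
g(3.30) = 5.96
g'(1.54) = 9.15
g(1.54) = 7.25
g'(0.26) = 32.96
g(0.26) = -18.65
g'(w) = (w - 7)*(w - 4) + (w - 7)*(w - 1) + (w - 4)*(w - 1) = 3*w^2 - 24*w + 39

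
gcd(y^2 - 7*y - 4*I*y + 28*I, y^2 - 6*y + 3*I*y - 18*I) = 1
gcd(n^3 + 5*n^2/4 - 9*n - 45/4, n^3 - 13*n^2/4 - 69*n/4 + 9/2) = n + 3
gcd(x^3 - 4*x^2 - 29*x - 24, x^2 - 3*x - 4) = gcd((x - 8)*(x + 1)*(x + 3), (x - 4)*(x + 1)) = x + 1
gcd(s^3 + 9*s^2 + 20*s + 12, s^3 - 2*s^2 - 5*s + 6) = s + 2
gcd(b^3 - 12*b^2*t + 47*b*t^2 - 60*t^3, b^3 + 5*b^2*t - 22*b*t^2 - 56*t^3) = -b + 4*t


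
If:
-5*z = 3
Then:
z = -3/5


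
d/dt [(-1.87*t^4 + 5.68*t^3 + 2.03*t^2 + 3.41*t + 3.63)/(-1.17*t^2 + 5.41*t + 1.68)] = (4.3758*t^5 - 36.9957*t^4 + 48.8912*t^3 + 43.5992*t^2 + 15.315*t - 13.9095)/(1.3689*t^4 - 12.6594*t^3 + 25.3369*t^2 + 18.1776*t + 2.8224)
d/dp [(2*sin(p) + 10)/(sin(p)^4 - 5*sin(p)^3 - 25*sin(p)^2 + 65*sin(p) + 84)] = 2*(-3*sin(p)^4 - 10*sin(p)^3 + 100*sin(p)^2 + 250*sin(p) - 241)*cos(p)/(sin(p)^4 - 5*sin(p)^3 - 25*sin(p)^2 + 65*sin(p) + 84)^2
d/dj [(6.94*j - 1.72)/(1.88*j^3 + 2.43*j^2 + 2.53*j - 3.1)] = (-26.0944*j^3 - 7.1634*j^2 + 8.3592*j - 17.1624)/(3.5344*j^6 + 9.1368*j^5 + 15.4177*j^4 + 0.639800000000001*j^3 - 8.6651*j^2 - 15.686*j + 9.61)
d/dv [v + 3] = 1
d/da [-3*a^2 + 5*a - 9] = 5 - 6*a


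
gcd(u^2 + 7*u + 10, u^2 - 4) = u + 2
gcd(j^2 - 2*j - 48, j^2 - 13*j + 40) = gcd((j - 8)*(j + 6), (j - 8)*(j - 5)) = j - 8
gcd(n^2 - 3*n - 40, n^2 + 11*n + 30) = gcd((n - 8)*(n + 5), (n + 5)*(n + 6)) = n + 5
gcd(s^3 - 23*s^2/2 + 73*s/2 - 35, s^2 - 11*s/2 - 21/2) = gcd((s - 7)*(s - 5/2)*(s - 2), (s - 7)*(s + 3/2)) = s - 7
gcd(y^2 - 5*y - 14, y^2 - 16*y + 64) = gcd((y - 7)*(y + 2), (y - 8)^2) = 1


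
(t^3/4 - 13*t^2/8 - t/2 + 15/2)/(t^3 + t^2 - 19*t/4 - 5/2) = (2*t^3 - 13*t^2 - 4*t + 60)/(2*(4*t^3 + 4*t^2 - 19*t - 10))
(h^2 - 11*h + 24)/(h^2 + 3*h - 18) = (h - 8)/(h + 6)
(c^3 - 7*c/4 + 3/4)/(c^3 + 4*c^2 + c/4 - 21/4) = (2*c - 1)/(2*c + 7)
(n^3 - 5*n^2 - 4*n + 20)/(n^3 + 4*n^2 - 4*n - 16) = (n - 5)/(n + 4)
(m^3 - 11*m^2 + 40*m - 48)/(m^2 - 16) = (m^2 - 7*m + 12)/(m + 4)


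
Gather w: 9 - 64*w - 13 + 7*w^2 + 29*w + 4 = 7*w^2 - 35*w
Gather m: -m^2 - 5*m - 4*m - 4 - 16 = -m^2 - 9*m - 20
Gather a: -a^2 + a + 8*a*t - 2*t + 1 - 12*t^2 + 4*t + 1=-a^2 + a*(8*t + 1) - 12*t^2 + 2*t + 2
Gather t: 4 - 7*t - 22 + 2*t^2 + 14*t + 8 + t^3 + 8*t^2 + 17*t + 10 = t^3 + 10*t^2 + 24*t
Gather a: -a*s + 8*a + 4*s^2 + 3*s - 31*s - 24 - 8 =a*(8 - s) + 4*s^2 - 28*s - 32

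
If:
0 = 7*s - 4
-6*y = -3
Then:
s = 4/7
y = 1/2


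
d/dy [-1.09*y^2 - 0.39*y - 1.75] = -2.18*y - 0.39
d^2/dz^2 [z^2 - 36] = 2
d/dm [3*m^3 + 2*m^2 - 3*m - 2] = 9*m^2 + 4*m - 3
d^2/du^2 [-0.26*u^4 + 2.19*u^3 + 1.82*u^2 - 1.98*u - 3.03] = -3.12*u^2 + 13.14*u + 3.64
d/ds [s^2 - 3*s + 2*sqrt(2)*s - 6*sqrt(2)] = 2*s - 3 + 2*sqrt(2)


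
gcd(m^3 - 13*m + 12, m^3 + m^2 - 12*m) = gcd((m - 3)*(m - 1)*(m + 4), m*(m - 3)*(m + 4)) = m^2 + m - 12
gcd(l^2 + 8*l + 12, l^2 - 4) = l + 2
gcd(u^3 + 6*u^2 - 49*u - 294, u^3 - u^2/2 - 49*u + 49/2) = u^2 - 49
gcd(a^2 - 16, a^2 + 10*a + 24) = a + 4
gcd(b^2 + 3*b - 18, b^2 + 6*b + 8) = 1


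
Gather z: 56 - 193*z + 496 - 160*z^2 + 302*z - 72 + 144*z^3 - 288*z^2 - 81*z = 144*z^3 - 448*z^2 + 28*z + 480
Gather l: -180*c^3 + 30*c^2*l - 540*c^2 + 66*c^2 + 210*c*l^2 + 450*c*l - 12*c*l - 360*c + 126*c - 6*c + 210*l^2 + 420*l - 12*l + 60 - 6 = -180*c^3 - 474*c^2 - 240*c + l^2*(210*c + 210) + l*(30*c^2 + 438*c + 408) + 54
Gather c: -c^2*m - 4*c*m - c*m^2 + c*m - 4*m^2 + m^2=-c^2*m + c*(-m^2 - 3*m) - 3*m^2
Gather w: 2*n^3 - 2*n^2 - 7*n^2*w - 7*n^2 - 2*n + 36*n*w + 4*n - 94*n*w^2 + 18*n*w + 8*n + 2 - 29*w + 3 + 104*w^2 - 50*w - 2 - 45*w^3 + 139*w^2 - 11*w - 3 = 2*n^3 - 9*n^2 + 10*n - 45*w^3 + w^2*(243 - 94*n) + w*(-7*n^2 + 54*n - 90)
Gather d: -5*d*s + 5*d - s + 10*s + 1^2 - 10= d*(5 - 5*s) + 9*s - 9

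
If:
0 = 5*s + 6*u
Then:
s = -6*u/5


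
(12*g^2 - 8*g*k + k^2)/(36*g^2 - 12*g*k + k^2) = (2*g - k)/(6*g - k)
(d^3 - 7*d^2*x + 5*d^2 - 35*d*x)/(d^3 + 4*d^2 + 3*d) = (d^2 - 7*d*x + 5*d - 35*x)/(d^2 + 4*d + 3)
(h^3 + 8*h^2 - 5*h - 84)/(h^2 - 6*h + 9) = (h^2 + 11*h + 28)/(h - 3)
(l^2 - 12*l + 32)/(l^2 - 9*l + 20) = (l - 8)/(l - 5)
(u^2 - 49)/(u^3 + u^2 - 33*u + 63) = (u - 7)/(u^2 - 6*u + 9)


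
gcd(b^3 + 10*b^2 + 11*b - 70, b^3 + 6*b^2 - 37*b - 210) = b^2 + 12*b + 35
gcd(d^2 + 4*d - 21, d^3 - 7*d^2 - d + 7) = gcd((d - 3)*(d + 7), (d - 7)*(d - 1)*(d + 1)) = 1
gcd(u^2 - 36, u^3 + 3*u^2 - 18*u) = u + 6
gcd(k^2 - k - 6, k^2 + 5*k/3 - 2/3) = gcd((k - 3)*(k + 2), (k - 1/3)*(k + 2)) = k + 2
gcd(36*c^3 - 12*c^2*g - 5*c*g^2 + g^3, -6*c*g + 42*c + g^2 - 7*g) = 6*c - g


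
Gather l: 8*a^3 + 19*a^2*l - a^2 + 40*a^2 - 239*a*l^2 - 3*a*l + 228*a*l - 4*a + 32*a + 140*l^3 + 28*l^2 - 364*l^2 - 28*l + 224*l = 8*a^3 + 39*a^2 + 28*a + 140*l^3 + l^2*(-239*a - 336) + l*(19*a^2 + 225*a + 196)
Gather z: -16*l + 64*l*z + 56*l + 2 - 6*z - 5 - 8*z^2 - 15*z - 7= 40*l - 8*z^2 + z*(64*l - 21) - 10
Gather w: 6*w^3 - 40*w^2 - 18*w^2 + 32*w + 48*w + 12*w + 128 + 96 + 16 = 6*w^3 - 58*w^2 + 92*w + 240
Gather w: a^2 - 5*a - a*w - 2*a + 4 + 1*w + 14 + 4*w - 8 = a^2 - 7*a + w*(5 - a) + 10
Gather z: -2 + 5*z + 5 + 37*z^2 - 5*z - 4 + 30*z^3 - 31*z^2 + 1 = 30*z^3 + 6*z^2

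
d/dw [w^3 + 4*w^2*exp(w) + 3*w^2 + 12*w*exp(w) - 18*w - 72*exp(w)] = 4*w^2*exp(w) + 3*w^2 + 20*w*exp(w) + 6*w - 60*exp(w) - 18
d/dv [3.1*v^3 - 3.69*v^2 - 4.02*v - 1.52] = 9.3*v^2 - 7.38*v - 4.02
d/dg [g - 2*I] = 1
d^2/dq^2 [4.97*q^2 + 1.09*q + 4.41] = 9.94000000000000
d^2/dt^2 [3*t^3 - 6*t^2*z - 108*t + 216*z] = 18*t - 12*z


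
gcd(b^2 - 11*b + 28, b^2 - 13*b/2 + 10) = b - 4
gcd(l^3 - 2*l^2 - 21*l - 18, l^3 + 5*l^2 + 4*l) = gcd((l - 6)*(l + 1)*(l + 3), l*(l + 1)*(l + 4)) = l + 1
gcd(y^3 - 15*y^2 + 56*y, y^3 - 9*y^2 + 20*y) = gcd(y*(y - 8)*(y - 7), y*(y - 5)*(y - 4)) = y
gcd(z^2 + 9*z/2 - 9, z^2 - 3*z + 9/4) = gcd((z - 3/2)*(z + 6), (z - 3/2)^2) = z - 3/2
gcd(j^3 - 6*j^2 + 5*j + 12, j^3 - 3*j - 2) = j + 1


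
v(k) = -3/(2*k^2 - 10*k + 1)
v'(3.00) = 0.05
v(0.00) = -3.00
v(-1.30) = -0.17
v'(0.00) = -30.00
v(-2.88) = -0.06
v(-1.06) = -0.22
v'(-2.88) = -0.03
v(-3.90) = -0.04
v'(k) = -3*(10 - 4*k)/(2*k^2 - 10*k + 1)^2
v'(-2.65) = -0.04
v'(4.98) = 46.41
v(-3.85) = -0.04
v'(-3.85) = -0.02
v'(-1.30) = -0.15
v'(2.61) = 0.01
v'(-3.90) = -0.02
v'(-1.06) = -0.22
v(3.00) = 0.27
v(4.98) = -3.75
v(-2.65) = -0.07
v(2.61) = 0.26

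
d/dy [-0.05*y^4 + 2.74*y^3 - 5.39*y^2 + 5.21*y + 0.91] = -0.2*y^3 + 8.22*y^2 - 10.78*y + 5.21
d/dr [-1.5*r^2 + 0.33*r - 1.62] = 0.33 - 3.0*r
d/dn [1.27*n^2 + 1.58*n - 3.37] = 2.54*n + 1.58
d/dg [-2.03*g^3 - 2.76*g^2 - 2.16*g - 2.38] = -6.09*g^2 - 5.52*g - 2.16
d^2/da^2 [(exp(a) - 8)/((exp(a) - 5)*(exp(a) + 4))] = (exp(4*a) - 31*exp(3*a) + 144*exp(2*a) - 668*exp(a) + 560)*exp(a)/(exp(6*a) - 3*exp(5*a) - 57*exp(4*a) + 119*exp(3*a) + 1140*exp(2*a) - 1200*exp(a) - 8000)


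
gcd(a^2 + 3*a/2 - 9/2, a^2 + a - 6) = a + 3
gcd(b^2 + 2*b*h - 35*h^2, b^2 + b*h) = 1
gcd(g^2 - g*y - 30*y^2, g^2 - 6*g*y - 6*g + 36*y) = -g + 6*y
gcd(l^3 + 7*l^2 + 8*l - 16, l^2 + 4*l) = l + 4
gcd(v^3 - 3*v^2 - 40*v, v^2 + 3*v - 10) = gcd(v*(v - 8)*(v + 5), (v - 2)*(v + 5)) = v + 5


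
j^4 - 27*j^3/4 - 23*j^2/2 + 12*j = j*(j - 8)*(j - 3/4)*(j + 2)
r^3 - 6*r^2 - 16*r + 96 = (r - 6)*(r - 4)*(r + 4)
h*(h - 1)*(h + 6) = h^3 + 5*h^2 - 6*h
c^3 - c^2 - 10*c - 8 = (c - 4)*(c + 1)*(c + 2)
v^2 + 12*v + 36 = (v + 6)^2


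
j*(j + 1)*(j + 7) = j^3 + 8*j^2 + 7*j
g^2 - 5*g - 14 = (g - 7)*(g + 2)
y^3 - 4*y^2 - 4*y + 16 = (y - 4)*(y - 2)*(y + 2)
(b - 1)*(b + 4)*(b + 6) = b^3 + 9*b^2 + 14*b - 24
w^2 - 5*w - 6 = (w - 6)*(w + 1)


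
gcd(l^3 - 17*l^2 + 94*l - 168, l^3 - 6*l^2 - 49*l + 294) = l^2 - 13*l + 42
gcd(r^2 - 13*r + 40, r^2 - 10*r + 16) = r - 8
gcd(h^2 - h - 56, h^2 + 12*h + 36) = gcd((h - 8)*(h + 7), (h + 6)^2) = 1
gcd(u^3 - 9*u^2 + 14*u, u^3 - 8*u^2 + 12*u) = u^2 - 2*u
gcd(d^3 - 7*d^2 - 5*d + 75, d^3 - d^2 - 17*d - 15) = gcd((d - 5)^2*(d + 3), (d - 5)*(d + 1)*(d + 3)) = d^2 - 2*d - 15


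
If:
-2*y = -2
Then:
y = 1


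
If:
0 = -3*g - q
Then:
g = -q/3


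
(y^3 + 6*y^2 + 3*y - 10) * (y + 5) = y^4 + 11*y^3 + 33*y^2 + 5*y - 50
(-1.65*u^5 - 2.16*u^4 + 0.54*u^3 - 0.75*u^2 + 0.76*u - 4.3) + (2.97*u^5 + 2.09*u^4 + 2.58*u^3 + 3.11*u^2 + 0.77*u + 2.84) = 1.32*u^5 - 0.0700000000000003*u^4 + 3.12*u^3 + 2.36*u^2 + 1.53*u - 1.46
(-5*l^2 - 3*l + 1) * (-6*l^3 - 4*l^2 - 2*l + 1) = 30*l^5 + 38*l^4 + 16*l^3 - 3*l^2 - 5*l + 1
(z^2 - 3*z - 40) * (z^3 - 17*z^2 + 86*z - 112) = z^5 - 20*z^4 + 97*z^3 + 310*z^2 - 3104*z + 4480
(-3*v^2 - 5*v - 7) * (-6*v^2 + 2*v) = 18*v^4 + 24*v^3 + 32*v^2 - 14*v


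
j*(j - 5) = j^2 - 5*j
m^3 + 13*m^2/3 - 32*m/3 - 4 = (m - 2)*(m + 1/3)*(m + 6)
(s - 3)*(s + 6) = s^2 + 3*s - 18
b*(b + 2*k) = b^2 + 2*b*k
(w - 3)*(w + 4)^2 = w^3 + 5*w^2 - 8*w - 48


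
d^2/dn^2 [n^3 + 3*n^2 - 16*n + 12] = 6*n + 6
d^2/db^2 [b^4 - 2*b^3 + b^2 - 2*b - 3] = 12*b^2 - 12*b + 2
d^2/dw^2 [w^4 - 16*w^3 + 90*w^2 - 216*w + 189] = 12*w^2 - 96*w + 180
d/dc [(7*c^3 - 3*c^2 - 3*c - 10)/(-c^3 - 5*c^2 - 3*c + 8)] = 2*(-19*c^4 - 24*c^3 + 66*c^2 - 74*c - 27)/(c^6 + 10*c^5 + 31*c^4 + 14*c^3 - 71*c^2 - 48*c + 64)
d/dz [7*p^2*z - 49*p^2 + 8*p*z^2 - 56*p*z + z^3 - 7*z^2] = 7*p^2 + 16*p*z - 56*p + 3*z^2 - 14*z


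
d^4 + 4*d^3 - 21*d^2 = d^2*(d - 3)*(d + 7)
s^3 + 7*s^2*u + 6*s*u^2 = s*(s + u)*(s + 6*u)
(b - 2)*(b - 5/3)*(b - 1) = b^3 - 14*b^2/3 + 7*b - 10/3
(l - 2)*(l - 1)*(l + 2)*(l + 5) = l^4 + 4*l^3 - 9*l^2 - 16*l + 20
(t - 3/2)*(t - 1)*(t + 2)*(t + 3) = t^4 + 5*t^3/2 - 5*t^2 - 15*t/2 + 9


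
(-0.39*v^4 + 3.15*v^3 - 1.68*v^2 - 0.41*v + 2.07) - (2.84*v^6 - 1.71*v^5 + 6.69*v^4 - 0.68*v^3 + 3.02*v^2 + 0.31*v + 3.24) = -2.84*v^6 + 1.71*v^5 - 7.08*v^4 + 3.83*v^3 - 4.7*v^2 - 0.72*v - 1.17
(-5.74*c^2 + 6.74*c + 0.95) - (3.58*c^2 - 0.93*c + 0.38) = -9.32*c^2 + 7.67*c + 0.57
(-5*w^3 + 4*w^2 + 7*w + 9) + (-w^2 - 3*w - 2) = -5*w^3 + 3*w^2 + 4*w + 7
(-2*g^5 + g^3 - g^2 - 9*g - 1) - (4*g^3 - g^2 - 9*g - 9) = -2*g^5 - 3*g^3 + 8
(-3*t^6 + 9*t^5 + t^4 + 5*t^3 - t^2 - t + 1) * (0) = 0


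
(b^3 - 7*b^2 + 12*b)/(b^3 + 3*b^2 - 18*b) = (b - 4)/(b + 6)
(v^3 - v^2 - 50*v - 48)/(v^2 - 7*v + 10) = (v^3 - v^2 - 50*v - 48)/(v^2 - 7*v + 10)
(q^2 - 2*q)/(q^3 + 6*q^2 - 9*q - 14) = q/(q^2 + 8*q + 7)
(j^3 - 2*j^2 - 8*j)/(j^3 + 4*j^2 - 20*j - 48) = j/(j + 6)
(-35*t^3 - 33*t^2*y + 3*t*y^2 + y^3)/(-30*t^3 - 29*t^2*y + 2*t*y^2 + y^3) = (7*t + y)/(6*t + y)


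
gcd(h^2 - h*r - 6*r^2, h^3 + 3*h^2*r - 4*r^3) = h + 2*r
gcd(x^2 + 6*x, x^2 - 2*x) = x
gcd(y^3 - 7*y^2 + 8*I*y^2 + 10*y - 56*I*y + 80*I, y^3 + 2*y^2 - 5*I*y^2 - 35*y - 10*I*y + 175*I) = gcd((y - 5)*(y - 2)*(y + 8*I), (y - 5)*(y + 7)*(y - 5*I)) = y - 5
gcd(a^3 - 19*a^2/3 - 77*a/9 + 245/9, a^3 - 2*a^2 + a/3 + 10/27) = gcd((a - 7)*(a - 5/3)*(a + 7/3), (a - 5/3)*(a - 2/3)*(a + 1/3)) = a - 5/3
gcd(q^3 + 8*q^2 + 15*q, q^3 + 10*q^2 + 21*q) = q^2 + 3*q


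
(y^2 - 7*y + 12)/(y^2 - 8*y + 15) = (y - 4)/(y - 5)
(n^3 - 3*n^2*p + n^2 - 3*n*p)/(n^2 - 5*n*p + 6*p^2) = n*(-n - 1)/(-n + 2*p)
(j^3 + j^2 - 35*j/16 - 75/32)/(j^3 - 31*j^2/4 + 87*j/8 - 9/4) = (16*j^2 + 40*j + 25)/(4*(4*j^2 - 25*j + 6))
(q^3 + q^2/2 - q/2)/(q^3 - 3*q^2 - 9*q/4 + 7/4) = 2*q/(2*q - 7)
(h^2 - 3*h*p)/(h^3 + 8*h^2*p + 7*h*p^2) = (h - 3*p)/(h^2 + 8*h*p + 7*p^2)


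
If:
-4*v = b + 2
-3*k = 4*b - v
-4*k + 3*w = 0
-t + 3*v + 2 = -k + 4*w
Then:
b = -9*w/17 - 2/17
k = 3*w/4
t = 10/17 - 97*w/34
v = 9*w/68 - 8/17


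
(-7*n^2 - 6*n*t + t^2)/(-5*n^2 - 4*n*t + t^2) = (-7*n + t)/(-5*n + t)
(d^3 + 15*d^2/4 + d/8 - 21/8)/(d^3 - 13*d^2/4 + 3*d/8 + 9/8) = (2*d^2 + 9*d + 7)/(2*d^2 - 5*d - 3)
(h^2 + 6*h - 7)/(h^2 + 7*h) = (h - 1)/h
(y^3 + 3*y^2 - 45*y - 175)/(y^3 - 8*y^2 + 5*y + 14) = (y^2 + 10*y + 25)/(y^2 - y - 2)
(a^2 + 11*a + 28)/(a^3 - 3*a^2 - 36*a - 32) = (a + 7)/(a^2 - 7*a - 8)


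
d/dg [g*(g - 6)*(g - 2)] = 3*g^2 - 16*g + 12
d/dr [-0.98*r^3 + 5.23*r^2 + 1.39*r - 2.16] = -2.94*r^2 + 10.46*r + 1.39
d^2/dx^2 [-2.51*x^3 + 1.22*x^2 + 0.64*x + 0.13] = 2.44 - 15.06*x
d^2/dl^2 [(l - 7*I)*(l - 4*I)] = 2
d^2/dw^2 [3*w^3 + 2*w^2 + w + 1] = 18*w + 4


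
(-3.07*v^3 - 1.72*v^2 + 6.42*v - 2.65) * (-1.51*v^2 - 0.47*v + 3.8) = 4.6357*v^5 + 4.0401*v^4 - 20.5518*v^3 - 5.5519*v^2 + 25.6415*v - 10.07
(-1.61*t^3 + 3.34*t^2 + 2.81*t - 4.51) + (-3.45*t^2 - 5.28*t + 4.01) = -1.61*t^3 - 0.11*t^2 - 2.47*t - 0.5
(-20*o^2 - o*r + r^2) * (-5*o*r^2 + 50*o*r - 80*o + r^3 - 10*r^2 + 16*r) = 100*o^3*r^2 - 1000*o^3*r + 1600*o^3 - 15*o^2*r^3 + 150*o^2*r^2 - 240*o^2*r - 6*o*r^4 + 60*o*r^3 - 96*o*r^2 + r^5 - 10*r^4 + 16*r^3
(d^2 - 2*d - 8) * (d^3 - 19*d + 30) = d^5 - 2*d^4 - 27*d^3 + 68*d^2 + 92*d - 240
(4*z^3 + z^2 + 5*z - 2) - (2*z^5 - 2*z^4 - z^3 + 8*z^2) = -2*z^5 + 2*z^4 + 5*z^3 - 7*z^2 + 5*z - 2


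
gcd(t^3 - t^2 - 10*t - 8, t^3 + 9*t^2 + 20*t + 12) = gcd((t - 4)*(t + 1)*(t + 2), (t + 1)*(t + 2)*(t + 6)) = t^2 + 3*t + 2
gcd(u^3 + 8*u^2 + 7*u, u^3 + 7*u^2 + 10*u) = u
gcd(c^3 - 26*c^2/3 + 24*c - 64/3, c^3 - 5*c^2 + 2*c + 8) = c^2 - 6*c + 8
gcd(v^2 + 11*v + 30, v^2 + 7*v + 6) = v + 6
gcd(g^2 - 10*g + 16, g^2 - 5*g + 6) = g - 2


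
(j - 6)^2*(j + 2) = j^3 - 10*j^2 + 12*j + 72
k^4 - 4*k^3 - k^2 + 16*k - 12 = (k - 3)*(k - 2)*(k - 1)*(k + 2)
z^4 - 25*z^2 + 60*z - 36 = (z - 3)*(z - 2)*(z - 1)*(z + 6)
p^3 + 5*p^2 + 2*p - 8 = (p - 1)*(p + 2)*(p + 4)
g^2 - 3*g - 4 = (g - 4)*(g + 1)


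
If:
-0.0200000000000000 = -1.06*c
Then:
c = 0.02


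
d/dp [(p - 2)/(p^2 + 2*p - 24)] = (p^2 + 2*p - 2*(p - 2)*(p + 1) - 24)/(p^2 + 2*p - 24)^2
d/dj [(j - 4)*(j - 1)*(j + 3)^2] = 4*j^3 + 3*j^2 - 34*j - 21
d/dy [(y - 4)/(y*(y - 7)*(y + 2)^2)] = (-3*y^3 + 28*y^2 - 68*y - 56)/(y^2*(y^5 - 8*y^4 - 23*y^3 + 134*y^2 + 476*y + 392))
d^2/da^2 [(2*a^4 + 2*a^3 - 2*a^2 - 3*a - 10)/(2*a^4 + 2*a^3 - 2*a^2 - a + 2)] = 8*(-12*a^7 - 136*a^6 - 180*a^5 + 39*a^4 + 125*a^3 + 66*a^2 + 12*a - 16)/(8*a^12 + 24*a^11 - 52*a^9 + 84*a^7 - 2*a^6 - 78*a^5 + 18*a^4 + 47*a^3 - 18*a^2 - 12*a + 8)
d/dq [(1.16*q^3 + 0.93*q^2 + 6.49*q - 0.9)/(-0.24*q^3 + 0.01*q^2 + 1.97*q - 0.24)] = (1.11022302462516e-16*q^5 + 0.2348*q^4 + 7.6856*q^3 + 0.284*q^2 - 0.4284*q + 0.2154)/(0.0576*q^6 - 0.0048*q^5 - 0.9455*q^4 + 0.1546*q^3 + 3.8761*q^2 - 0.9456*q + 0.0576)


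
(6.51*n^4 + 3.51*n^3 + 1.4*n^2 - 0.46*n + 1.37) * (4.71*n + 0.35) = 30.6621*n^5 + 18.8106*n^4 + 7.8225*n^3 - 1.6766*n^2 + 6.2917*n + 0.4795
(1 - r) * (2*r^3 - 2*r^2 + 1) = -2*r^4 + 4*r^3 - 2*r^2 - r + 1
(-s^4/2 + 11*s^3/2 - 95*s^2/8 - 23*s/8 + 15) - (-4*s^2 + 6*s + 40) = -s^4/2 + 11*s^3/2 - 63*s^2/8 - 71*s/8 - 25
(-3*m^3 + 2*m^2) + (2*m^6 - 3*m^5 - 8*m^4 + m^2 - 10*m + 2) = 2*m^6 - 3*m^5 - 8*m^4 - 3*m^3 + 3*m^2 - 10*m + 2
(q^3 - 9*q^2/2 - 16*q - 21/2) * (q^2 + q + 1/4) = q^5 - 7*q^4/2 - 81*q^3/4 - 221*q^2/8 - 29*q/2 - 21/8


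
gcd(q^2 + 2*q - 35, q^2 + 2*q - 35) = q^2 + 2*q - 35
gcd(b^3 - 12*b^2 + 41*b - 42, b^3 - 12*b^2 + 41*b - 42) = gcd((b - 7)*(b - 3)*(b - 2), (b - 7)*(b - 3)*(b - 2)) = b^3 - 12*b^2 + 41*b - 42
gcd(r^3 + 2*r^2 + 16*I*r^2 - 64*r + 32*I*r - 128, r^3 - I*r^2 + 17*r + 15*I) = 1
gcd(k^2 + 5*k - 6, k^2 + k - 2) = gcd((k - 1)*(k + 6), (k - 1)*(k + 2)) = k - 1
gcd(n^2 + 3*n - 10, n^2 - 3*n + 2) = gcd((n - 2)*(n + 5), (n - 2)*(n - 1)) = n - 2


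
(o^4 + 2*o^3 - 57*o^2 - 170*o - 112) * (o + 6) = o^5 + 8*o^4 - 45*o^3 - 512*o^2 - 1132*o - 672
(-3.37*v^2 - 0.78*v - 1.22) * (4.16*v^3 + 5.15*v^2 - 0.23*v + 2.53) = -14.0192*v^5 - 20.6003*v^4 - 8.3171*v^3 - 14.6297*v^2 - 1.6928*v - 3.0866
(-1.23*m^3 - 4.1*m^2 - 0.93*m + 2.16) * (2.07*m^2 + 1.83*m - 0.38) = -2.5461*m^5 - 10.7379*m^4 - 8.9607*m^3 + 4.3273*m^2 + 4.3062*m - 0.8208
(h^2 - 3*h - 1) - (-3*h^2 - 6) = 4*h^2 - 3*h + 5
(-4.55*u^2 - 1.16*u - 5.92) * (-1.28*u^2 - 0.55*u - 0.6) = 5.824*u^4 + 3.9873*u^3 + 10.9456*u^2 + 3.952*u + 3.552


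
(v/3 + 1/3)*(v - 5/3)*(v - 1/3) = v^3/3 - v^2/3 - 13*v/27 + 5/27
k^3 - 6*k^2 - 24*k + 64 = (k - 8)*(k - 2)*(k + 4)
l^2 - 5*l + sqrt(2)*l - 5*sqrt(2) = (l - 5)*(l + sqrt(2))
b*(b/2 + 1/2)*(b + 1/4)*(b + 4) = b^4/2 + 21*b^3/8 + 21*b^2/8 + b/2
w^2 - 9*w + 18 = (w - 6)*(w - 3)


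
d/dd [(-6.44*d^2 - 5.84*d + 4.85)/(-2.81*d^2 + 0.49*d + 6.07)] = (-19.566*d^2 - 50.9246*d - 37.8253)/(7.8961*d^4 - 2.7538*d^3 - 33.8733*d^2 + 5.9486*d + 36.8449)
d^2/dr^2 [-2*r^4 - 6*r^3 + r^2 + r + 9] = -24*r^2 - 36*r + 2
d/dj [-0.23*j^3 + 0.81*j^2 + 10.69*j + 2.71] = -0.69*j^2 + 1.62*j + 10.69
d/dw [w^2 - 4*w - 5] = 2*w - 4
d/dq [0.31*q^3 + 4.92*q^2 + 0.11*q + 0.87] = 0.93*q^2 + 9.84*q + 0.11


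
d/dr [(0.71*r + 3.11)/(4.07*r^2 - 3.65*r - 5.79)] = (-2.8897*r^2 - 25.3154*r + 7.2406)/(16.5649*r^4 - 29.711*r^3 - 33.8081*r^2 + 42.267*r + 33.5241)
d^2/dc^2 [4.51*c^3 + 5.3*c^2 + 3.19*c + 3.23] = 27.06*c + 10.6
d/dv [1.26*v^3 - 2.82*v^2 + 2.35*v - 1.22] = 3.78*v^2 - 5.64*v + 2.35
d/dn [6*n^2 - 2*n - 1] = 12*n - 2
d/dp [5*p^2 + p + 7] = 10*p + 1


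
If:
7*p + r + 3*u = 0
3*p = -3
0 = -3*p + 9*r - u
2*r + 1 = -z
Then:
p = -1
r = -1/14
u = 33/14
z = -6/7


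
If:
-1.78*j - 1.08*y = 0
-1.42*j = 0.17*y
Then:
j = 0.00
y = 0.00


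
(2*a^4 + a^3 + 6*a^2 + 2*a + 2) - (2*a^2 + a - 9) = 2*a^4 + a^3 + 4*a^2 + a + 11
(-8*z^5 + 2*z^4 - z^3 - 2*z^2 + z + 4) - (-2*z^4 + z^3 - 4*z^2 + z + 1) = -8*z^5 + 4*z^4 - 2*z^3 + 2*z^2 + 3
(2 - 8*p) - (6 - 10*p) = 2*p - 4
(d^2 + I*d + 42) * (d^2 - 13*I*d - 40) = d^4 - 12*I*d^3 + 15*d^2 - 586*I*d - 1680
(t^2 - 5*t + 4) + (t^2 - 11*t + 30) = 2*t^2 - 16*t + 34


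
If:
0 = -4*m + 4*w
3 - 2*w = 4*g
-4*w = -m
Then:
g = 3/4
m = 0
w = 0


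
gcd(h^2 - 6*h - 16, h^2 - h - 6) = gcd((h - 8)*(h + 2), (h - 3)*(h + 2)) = h + 2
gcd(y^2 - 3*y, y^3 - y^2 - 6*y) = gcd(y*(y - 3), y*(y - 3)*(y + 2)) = y^2 - 3*y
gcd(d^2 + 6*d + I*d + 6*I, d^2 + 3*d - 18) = d + 6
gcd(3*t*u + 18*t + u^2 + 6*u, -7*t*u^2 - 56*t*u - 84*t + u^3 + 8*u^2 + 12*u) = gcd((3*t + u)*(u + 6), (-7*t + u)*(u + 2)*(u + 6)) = u + 6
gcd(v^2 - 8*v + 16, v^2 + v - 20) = v - 4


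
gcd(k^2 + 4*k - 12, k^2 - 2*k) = k - 2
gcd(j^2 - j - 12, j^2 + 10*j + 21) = j + 3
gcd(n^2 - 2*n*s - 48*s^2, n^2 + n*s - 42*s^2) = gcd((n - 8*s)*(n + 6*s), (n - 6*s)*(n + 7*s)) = 1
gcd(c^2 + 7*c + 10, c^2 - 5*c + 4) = 1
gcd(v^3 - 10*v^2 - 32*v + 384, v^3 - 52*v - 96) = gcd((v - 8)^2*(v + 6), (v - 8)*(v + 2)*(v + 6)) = v^2 - 2*v - 48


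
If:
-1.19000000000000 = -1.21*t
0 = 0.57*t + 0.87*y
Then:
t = 0.98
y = -0.64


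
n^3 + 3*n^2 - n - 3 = (n - 1)*(n + 1)*(n + 3)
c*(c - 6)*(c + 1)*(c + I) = c^4 - 5*c^3 + I*c^3 - 6*c^2 - 5*I*c^2 - 6*I*c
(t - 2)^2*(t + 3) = t^3 - t^2 - 8*t + 12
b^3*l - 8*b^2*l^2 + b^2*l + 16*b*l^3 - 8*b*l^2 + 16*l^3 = (b - 4*l)^2*(b*l + l)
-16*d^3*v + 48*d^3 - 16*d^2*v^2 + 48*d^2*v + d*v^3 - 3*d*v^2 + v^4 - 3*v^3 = (-4*d + v)*(d + v)*(4*d + v)*(v - 3)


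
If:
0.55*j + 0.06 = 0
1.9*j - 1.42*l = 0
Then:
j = -0.11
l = -0.15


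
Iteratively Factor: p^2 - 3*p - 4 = (p - 4)*(p + 1)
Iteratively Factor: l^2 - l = (l - 1)*(l)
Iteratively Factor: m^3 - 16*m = (m - 4)*(m^2 + 4*m) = m*(m - 4)*(m + 4)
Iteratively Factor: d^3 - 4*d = (d - 2)*(d^2 + 2*d) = (d - 2)*(d + 2)*(d)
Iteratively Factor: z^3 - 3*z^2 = (z)*(z^2 - 3*z) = z*(z - 3)*(z)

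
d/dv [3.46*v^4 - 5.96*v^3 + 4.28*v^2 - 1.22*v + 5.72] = 13.84*v^3 - 17.88*v^2 + 8.56*v - 1.22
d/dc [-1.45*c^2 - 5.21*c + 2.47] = -2.9*c - 5.21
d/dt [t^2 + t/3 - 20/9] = 2*t + 1/3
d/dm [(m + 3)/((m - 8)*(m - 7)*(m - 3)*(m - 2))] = (-3*m^4 + 28*m^3 + 43*m^2 - 822*m + 1446)/(m^8 - 40*m^7 + 674*m^6 - 6220*m^5 + 34241*m^4 - 114820*m^3 + 228964*m^2 - 248640*m + 112896)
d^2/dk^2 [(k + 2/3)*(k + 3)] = 2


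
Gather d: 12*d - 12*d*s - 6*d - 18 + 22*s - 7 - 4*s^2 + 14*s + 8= d*(6 - 12*s) - 4*s^2 + 36*s - 17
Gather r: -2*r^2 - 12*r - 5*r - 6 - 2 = -2*r^2 - 17*r - 8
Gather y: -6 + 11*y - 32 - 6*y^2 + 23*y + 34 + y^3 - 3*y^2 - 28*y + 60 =y^3 - 9*y^2 + 6*y + 56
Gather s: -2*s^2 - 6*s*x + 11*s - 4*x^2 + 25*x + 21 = -2*s^2 + s*(11 - 6*x) - 4*x^2 + 25*x + 21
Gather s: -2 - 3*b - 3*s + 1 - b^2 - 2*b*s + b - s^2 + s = -b^2 - 2*b - s^2 + s*(-2*b - 2) - 1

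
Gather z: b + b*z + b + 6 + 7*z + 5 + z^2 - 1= 2*b + z^2 + z*(b + 7) + 10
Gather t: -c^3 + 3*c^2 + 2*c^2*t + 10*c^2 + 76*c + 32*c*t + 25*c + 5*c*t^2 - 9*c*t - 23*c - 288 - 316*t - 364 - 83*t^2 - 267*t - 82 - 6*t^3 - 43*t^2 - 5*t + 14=-c^3 + 13*c^2 + 78*c - 6*t^3 + t^2*(5*c - 126) + t*(2*c^2 + 23*c - 588) - 720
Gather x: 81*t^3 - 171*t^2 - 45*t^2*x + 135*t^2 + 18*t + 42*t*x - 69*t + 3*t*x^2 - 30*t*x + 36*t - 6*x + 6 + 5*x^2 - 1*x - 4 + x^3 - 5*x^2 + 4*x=81*t^3 - 36*t^2 + 3*t*x^2 - 15*t + x^3 + x*(-45*t^2 + 12*t - 3) + 2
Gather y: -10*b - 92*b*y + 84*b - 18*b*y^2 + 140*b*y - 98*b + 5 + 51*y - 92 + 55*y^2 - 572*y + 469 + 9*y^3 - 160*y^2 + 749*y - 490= -24*b + 9*y^3 + y^2*(-18*b - 105) + y*(48*b + 228) - 108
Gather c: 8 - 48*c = 8 - 48*c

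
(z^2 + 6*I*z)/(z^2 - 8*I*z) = (z + 6*I)/(z - 8*I)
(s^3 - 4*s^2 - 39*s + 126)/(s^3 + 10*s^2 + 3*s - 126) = (s - 7)/(s + 7)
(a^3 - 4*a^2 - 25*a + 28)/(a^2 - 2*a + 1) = (a^2 - 3*a - 28)/(a - 1)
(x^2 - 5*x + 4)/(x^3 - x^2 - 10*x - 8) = (x - 1)/(x^2 + 3*x + 2)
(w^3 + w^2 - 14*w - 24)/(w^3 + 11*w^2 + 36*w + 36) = (w - 4)/(w + 6)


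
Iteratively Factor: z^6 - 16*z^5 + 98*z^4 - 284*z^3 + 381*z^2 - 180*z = (z - 5)*(z^5 - 11*z^4 + 43*z^3 - 69*z^2 + 36*z) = (z - 5)*(z - 4)*(z^4 - 7*z^3 + 15*z^2 - 9*z) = (z - 5)*(z - 4)*(z - 3)*(z^3 - 4*z^2 + 3*z) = z*(z - 5)*(z - 4)*(z - 3)*(z^2 - 4*z + 3) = z*(z - 5)*(z - 4)*(z - 3)^2*(z - 1)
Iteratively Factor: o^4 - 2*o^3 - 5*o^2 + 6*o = (o - 1)*(o^3 - o^2 - 6*o) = (o - 3)*(o - 1)*(o^2 + 2*o) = (o - 3)*(o - 1)*(o + 2)*(o)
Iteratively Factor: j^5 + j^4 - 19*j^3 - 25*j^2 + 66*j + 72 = (j + 1)*(j^4 - 19*j^2 - 6*j + 72) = (j + 1)*(j + 3)*(j^3 - 3*j^2 - 10*j + 24) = (j + 1)*(j + 3)^2*(j^2 - 6*j + 8) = (j - 4)*(j + 1)*(j + 3)^2*(j - 2)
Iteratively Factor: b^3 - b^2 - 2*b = (b - 2)*(b^2 + b) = (b - 2)*(b + 1)*(b)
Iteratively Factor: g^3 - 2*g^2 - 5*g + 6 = (g + 2)*(g^2 - 4*g + 3) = (g - 1)*(g + 2)*(g - 3)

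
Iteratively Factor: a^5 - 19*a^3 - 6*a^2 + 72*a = (a - 2)*(a^4 + 2*a^3 - 15*a^2 - 36*a) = (a - 2)*(a + 3)*(a^3 - a^2 - 12*a) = (a - 2)*(a + 3)^2*(a^2 - 4*a) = (a - 4)*(a - 2)*(a + 3)^2*(a)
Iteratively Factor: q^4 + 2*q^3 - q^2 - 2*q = (q + 1)*(q^3 + q^2 - 2*q) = (q + 1)*(q + 2)*(q^2 - q) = (q - 1)*(q + 1)*(q + 2)*(q)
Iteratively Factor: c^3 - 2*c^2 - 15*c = (c + 3)*(c^2 - 5*c) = c*(c + 3)*(c - 5)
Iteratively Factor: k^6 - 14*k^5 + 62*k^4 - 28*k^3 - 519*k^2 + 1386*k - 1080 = (k - 5)*(k^5 - 9*k^4 + 17*k^3 + 57*k^2 - 234*k + 216) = (k - 5)*(k - 2)*(k^4 - 7*k^3 + 3*k^2 + 63*k - 108) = (k - 5)*(k - 2)*(k + 3)*(k^3 - 10*k^2 + 33*k - 36) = (k - 5)*(k - 4)*(k - 2)*(k + 3)*(k^2 - 6*k + 9) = (k - 5)*(k - 4)*(k - 3)*(k - 2)*(k + 3)*(k - 3)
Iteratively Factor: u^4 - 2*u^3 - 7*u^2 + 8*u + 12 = (u + 1)*(u^3 - 3*u^2 - 4*u + 12) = (u + 1)*(u + 2)*(u^2 - 5*u + 6) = (u - 2)*(u + 1)*(u + 2)*(u - 3)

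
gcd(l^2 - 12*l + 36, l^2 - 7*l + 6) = l - 6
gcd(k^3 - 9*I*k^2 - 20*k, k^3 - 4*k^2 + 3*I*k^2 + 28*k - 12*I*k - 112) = k - 4*I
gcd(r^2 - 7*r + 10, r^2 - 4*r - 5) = r - 5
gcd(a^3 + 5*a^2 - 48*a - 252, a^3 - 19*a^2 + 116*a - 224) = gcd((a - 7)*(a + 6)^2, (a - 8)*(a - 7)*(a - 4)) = a - 7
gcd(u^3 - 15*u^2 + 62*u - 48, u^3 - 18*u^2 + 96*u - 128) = u - 8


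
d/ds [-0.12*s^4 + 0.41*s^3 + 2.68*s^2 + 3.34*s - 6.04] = -0.48*s^3 + 1.23*s^2 + 5.36*s + 3.34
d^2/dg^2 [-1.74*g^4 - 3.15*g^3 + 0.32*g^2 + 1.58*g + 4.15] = -20.88*g^2 - 18.9*g + 0.64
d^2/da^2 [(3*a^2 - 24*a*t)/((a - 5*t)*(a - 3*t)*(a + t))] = 6*(a^6 - 24*a^5*t + 147*a^4*t^2 - 392*a^3*t^3 + 1035*a^2*t^4 - 2520*a*t^5 + 1065*t^6)/(a^9 - 21*a^8*t + 168*a^7*t^2 - 592*a^6*t^3 + 546*a^5*t^4 + 1806*a^4*t^5 - 3392*a^3*t^6 - 2520*a^2*t^7 + 4725*a*t^8 + 3375*t^9)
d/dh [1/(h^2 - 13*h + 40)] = (13 - 2*h)/(h^2 - 13*h + 40)^2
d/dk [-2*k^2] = -4*k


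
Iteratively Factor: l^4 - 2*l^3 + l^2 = (l - 1)*(l^3 - l^2) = l*(l - 1)*(l^2 - l) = l^2*(l - 1)*(l - 1)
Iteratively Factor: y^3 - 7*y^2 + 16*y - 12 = (y - 3)*(y^2 - 4*y + 4) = (y - 3)*(y - 2)*(y - 2)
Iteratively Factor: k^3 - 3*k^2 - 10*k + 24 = (k + 3)*(k^2 - 6*k + 8) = (k - 2)*(k + 3)*(k - 4)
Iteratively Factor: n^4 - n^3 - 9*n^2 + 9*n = (n - 3)*(n^3 + 2*n^2 - 3*n) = n*(n - 3)*(n^2 + 2*n - 3) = n*(n - 3)*(n - 1)*(n + 3)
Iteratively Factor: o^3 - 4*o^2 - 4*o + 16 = (o - 2)*(o^2 - 2*o - 8) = (o - 2)*(o + 2)*(o - 4)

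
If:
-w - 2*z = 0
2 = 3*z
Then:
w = -4/3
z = 2/3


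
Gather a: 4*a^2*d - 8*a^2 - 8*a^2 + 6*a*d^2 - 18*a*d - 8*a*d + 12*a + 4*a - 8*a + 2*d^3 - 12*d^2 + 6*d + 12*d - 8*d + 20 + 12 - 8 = a^2*(4*d - 16) + a*(6*d^2 - 26*d + 8) + 2*d^3 - 12*d^2 + 10*d + 24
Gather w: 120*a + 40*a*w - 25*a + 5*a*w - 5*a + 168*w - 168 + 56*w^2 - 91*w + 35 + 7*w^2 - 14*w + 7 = 90*a + 63*w^2 + w*(45*a + 63) - 126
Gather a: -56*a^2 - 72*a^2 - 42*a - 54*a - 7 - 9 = -128*a^2 - 96*a - 16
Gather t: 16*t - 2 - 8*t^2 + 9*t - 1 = -8*t^2 + 25*t - 3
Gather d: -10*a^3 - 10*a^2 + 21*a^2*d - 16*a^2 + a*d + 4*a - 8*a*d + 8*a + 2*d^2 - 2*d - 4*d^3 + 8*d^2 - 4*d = -10*a^3 - 26*a^2 + 12*a - 4*d^3 + 10*d^2 + d*(21*a^2 - 7*a - 6)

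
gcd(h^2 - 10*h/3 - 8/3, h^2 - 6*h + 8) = h - 4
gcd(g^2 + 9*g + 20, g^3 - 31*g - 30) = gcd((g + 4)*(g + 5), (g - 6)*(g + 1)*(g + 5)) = g + 5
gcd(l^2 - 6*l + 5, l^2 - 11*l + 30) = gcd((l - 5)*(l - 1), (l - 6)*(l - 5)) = l - 5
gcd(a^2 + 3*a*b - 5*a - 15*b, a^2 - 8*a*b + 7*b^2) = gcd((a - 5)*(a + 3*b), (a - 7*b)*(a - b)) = 1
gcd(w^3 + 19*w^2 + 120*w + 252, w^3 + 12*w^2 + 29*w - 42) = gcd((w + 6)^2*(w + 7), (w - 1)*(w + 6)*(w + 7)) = w^2 + 13*w + 42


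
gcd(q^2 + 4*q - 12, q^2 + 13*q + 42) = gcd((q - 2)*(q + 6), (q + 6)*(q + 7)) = q + 6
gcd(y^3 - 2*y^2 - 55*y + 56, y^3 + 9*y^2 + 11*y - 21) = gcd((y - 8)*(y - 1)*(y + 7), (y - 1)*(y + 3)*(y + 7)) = y^2 + 6*y - 7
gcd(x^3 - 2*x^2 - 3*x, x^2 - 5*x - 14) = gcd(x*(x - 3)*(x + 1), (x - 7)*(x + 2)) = 1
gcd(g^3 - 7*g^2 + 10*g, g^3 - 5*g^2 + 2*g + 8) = g - 2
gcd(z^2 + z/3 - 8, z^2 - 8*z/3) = z - 8/3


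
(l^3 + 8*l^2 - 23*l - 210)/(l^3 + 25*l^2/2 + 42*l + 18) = 2*(l^2 + 2*l - 35)/(2*l^2 + 13*l + 6)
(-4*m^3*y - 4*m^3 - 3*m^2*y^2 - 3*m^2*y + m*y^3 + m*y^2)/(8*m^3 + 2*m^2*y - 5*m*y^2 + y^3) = m*(y + 1)/(-2*m + y)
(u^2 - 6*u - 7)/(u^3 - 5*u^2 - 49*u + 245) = (u + 1)/(u^2 + 2*u - 35)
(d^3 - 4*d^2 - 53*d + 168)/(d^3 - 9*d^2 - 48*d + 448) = (d - 3)/(d - 8)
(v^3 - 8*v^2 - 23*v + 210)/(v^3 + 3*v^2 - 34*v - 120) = (v - 7)/(v + 4)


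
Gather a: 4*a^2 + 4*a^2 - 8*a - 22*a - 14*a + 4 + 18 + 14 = 8*a^2 - 44*a + 36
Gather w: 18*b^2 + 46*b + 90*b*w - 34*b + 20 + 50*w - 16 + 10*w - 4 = 18*b^2 + 12*b + w*(90*b + 60)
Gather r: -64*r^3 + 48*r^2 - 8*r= -64*r^3 + 48*r^2 - 8*r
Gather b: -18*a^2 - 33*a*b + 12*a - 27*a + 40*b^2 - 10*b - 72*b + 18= -18*a^2 - 15*a + 40*b^2 + b*(-33*a - 82) + 18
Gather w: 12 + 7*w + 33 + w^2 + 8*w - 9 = w^2 + 15*w + 36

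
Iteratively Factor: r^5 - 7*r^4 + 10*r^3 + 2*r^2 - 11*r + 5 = (r - 1)*(r^4 - 6*r^3 + 4*r^2 + 6*r - 5) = (r - 1)^2*(r^3 - 5*r^2 - r + 5) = (r - 1)^2*(r + 1)*(r^2 - 6*r + 5) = (r - 5)*(r - 1)^2*(r + 1)*(r - 1)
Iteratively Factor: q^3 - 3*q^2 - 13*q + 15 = (q - 5)*(q^2 + 2*q - 3) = (q - 5)*(q + 3)*(q - 1)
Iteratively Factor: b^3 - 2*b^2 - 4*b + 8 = (b - 2)*(b^2 - 4) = (b - 2)^2*(b + 2)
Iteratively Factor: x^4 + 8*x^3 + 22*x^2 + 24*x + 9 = (x + 3)*(x^3 + 5*x^2 + 7*x + 3) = (x + 1)*(x + 3)*(x^2 + 4*x + 3) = (x + 1)^2*(x + 3)*(x + 3)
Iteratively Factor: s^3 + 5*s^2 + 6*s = (s + 2)*(s^2 + 3*s) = (s + 2)*(s + 3)*(s)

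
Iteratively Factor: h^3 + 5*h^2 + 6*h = (h + 2)*(h^2 + 3*h) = h*(h + 2)*(h + 3)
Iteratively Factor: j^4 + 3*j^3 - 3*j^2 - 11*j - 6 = (j + 1)*(j^3 + 2*j^2 - 5*j - 6) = (j + 1)^2*(j^2 + j - 6) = (j - 2)*(j + 1)^2*(j + 3)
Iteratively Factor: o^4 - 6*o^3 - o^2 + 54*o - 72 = (o - 2)*(o^3 - 4*o^2 - 9*o + 36) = (o - 3)*(o - 2)*(o^2 - o - 12) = (o - 4)*(o - 3)*(o - 2)*(o + 3)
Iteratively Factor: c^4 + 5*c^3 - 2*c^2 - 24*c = (c + 3)*(c^3 + 2*c^2 - 8*c) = c*(c + 3)*(c^2 + 2*c - 8) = c*(c + 3)*(c + 4)*(c - 2)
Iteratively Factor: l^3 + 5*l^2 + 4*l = (l + 1)*(l^2 + 4*l) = (l + 1)*(l + 4)*(l)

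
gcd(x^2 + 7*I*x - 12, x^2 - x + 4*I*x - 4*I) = x + 4*I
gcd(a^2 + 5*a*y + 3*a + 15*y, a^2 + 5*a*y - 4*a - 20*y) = a + 5*y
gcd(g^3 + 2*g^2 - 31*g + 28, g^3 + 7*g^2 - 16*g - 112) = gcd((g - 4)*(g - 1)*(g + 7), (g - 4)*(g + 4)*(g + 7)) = g^2 + 3*g - 28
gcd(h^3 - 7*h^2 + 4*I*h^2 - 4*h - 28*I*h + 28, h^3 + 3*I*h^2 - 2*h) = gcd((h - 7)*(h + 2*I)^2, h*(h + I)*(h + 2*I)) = h + 2*I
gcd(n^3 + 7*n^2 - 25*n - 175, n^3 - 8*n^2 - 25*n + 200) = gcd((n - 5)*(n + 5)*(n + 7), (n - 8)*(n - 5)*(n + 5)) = n^2 - 25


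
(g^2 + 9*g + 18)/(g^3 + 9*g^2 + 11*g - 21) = (g + 6)/(g^2 + 6*g - 7)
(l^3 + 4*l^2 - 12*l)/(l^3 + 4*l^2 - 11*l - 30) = l*(l^2 + 4*l - 12)/(l^3 + 4*l^2 - 11*l - 30)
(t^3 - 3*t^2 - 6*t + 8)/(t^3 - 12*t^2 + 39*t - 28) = (t + 2)/(t - 7)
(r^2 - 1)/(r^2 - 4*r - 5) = (r - 1)/(r - 5)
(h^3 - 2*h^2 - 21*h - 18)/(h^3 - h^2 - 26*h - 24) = (h + 3)/(h + 4)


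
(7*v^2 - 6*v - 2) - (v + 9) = 7*v^2 - 7*v - 11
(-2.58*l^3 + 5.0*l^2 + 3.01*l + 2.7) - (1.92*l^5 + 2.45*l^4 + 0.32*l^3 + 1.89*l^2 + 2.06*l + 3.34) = -1.92*l^5 - 2.45*l^4 - 2.9*l^3 + 3.11*l^2 + 0.95*l - 0.64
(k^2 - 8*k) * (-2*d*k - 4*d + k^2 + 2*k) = -2*d*k^3 + 12*d*k^2 + 32*d*k + k^4 - 6*k^3 - 16*k^2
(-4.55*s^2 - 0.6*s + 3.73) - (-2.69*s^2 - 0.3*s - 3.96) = -1.86*s^2 - 0.3*s + 7.69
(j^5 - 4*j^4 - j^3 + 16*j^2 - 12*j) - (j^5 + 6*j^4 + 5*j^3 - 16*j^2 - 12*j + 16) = -10*j^4 - 6*j^3 + 32*j^2 - 16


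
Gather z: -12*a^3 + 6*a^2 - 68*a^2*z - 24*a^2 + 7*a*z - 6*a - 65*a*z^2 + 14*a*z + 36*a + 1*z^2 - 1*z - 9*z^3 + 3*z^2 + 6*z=-12*a^3 - 18*a^2 + 30*a - 9*z^3 + z^2*(4 - 65*a) + z*(-68*a^2 + 21*a + 5)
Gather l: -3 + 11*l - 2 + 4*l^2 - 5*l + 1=4*l^2 + 6*l - 4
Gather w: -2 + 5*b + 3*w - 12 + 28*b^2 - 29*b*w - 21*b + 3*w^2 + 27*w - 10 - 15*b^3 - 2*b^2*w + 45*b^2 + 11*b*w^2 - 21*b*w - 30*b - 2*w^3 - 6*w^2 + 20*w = -15*b^3 + 73*b^2 - 46*b - 2*w^3 + w^2*(11*b - 3) + w*(-2*b^2 - 50*b + 50) - 24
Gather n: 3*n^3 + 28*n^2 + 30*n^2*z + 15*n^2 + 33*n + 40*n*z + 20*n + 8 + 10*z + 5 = 3*n^3 + n^2*(30*z + 43) + n*(40*z + 53) + 10*z + 13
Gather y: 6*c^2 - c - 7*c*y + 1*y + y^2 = 6*c^2 - c + y^2 + y*(1 - 7*c)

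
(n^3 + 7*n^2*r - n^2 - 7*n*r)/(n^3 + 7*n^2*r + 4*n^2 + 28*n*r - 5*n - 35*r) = n/(n + 5)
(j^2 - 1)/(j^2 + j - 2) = (j + 1)/(j + 2)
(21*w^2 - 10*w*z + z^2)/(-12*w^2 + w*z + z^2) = (-7*w + z)/(4*w + z)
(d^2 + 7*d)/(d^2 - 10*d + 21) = d*(d + 7)/(d^2 - 10*d + 21)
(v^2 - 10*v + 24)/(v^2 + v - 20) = (v - 6)/(v + 5)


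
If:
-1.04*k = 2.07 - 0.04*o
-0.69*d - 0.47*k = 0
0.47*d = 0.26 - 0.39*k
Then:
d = -2.54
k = 3.72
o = 148.52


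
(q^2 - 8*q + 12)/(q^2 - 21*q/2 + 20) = 2*(q^2 - 8*q + 12)/(2*q^2 - 21*q + 40)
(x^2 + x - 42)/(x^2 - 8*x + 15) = (x^2 + x - 42)/(x^2 - 8*x + 15)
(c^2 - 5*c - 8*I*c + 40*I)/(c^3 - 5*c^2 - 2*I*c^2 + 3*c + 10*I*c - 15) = (c - 8*I)/(c^2 - 2*I*c + 3)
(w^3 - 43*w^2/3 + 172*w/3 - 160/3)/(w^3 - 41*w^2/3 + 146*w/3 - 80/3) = (3*w - 4)/(3*w - 2)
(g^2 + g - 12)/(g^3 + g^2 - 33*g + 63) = (g + 4)/(g^2 + 4*g - 21)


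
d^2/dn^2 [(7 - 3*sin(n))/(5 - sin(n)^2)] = (-27*sin(n)^5 + 28*sin(n)^4 + 98*sin(n)^2 - 33*sin(n) + 27*sin(3*n)/2 + 3*sin(5*n)/2 - 70)/(sin(n)^2 - 5)^3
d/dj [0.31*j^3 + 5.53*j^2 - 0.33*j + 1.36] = 0.93*j^2 + 11.06*j - 0.33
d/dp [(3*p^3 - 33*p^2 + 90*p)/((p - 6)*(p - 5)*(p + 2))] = 6/(p^2 + 4*p + 4)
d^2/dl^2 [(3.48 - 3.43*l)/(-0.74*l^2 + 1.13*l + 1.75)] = ((12.9022 - 15.2292*l)*(-0.74*l^2 + 1.13*l + 1.75) - (1.48*l - 1.13)*(2.96*l - 2.26)*(3.43*l - 3.48))/(-0.74*l^2 + 1.13*l + 1.75)^3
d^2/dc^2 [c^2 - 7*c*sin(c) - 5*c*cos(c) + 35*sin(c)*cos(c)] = 7*c*sin(c) + 5*c*cos(c) + 10*sin(c) - 70*sin(2*c) - 14*cos(c) + 2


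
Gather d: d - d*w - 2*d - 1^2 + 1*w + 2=d*(-w - 1) + w + 1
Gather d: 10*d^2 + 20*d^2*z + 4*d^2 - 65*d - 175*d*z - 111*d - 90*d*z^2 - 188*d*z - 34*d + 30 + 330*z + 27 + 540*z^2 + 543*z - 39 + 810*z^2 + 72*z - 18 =d^2*(20*z + 14) + d*(-90*z^2 - 363*z - 210) + 1350*z^2 + 945*z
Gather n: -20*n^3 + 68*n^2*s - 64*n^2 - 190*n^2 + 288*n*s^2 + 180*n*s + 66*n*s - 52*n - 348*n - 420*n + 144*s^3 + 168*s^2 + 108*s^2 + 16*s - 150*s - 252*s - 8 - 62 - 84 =-20*n^3 + n^2*(68*s - 254) + n*(288*s^2 + 246*s - 820) + 144*s^3 + 276*s^2 - 386*s - 154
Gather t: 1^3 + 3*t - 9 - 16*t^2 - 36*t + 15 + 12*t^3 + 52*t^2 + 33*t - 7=12*t^3 + 36*t^2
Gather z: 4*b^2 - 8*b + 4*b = 4*b^2 - 4*b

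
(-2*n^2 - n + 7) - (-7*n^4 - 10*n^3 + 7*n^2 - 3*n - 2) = 7*n^4 + 10*n^3 - 9*n^2 + 2*n + 9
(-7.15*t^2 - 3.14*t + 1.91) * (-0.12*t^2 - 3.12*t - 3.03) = 0.858*t^4 + 22.6848*t^3 + 31.2321*t^2 + 3.555*t - 5.7873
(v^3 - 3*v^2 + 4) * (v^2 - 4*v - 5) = v^5 - 7*v^4 + 7*v^3 + 19*v^2 - 16*v - 20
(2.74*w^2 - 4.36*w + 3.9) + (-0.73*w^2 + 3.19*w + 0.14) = 2.01*w^2 - 1.17*w + 4.04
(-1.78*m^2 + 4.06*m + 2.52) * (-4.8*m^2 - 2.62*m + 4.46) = 8.544*m^4 - 14.8244*m^3 - 30.672*m^2 + 11.5052*m + 11.2392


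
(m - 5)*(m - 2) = m^2 - 7*m + 10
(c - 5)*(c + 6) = c^2 + c - 30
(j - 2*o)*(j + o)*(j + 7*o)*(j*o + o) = j^4*o + 6*j^3*o^2 + j^3*o - 9*j^2*o^3 + 6*j^2*o^2 - 14*j*o^4 - 9*j*o^3 - 14*o^4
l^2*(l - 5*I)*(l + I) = l^4 - 4*I*l^3 + 5*l^2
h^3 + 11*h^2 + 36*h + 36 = (h + 2)*(h + 3)*(h + 6)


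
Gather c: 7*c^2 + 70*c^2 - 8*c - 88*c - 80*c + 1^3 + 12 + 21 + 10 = 77*c^2 - 176*c + 44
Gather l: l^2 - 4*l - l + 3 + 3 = l^2 - 5*l + 6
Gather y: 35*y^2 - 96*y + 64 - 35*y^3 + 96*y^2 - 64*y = -35*y^3 + 131*y^2 - 160*y + 64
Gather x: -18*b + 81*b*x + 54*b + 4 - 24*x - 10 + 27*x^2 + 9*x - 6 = 36*b + 27*x^2 + x*(81*b - 15) - 12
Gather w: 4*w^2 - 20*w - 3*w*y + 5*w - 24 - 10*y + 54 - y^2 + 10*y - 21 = 4*w^2 + w*(-3*y - 15) - y^2 + 9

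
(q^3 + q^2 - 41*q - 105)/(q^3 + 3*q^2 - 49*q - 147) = (q + 5)/(q + 7)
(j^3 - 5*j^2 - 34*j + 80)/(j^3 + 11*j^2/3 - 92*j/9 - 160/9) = 9*(j^2 - 10*j + 16)/(9*j^2 - 12*j - 32)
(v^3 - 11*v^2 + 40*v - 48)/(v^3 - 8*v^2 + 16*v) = (v - 3)/v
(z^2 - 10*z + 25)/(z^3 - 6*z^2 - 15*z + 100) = 1/(z + 4)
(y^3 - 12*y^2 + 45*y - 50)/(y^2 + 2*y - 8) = (y^2 - 10*y + 25)/(y + 4)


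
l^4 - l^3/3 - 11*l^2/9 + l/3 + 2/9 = (l - 1)*(l - 2/3)*(l + 1/3)*(l + 1)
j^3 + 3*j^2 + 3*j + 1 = (j + 1)^3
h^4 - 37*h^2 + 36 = (h - 6)*(h - 1)*(h + 1)*(h + 6)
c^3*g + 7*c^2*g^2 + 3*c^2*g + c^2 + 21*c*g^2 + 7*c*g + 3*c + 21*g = (c + 3)*(c + 7*g)*(c*g + 1)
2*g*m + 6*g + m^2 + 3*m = (2*g + m)*(m + 3)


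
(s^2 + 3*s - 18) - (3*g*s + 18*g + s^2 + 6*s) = -3*g*s - 18*g - 3*s - 18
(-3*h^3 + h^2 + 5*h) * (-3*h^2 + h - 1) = 9*h^5 - 6*h^4 - 11*h^3 + 4*h^2 - 5*h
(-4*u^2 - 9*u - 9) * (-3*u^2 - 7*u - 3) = 12*u^4 + 55*u^3 + 102*u^2 + 90*u + 27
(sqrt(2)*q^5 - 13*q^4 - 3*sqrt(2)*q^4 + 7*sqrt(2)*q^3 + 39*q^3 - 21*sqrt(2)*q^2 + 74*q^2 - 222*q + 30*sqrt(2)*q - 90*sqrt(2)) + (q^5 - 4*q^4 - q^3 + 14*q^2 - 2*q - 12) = q^5 + sqrt(2)*q^5 - 17*q^4 - 3*sqrt(2)*q^4 + 7*sqrt(2)*q^3 + 38*q^3 - 21*sqrt(2)*q^2 + 88*q^2 - 224*q + 30*sqrt(2)*q - 90*sqrt(2) - 12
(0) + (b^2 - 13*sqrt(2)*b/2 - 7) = b^2 - 13*sqrt(2)*b/2 - 7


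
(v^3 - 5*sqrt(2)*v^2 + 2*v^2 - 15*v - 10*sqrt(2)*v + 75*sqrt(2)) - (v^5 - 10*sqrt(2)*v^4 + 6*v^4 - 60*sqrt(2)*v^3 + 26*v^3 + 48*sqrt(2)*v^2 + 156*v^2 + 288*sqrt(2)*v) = -v^5 - 6*v^4 + 10*sqrt(2)*v^4 - 25*v^3 + 60*sqrt(2)*v^3 - 154*v^2 - 53*sqrt(2)*v^2 - 298*sqrt(2)*v - 15*v + 75*sqrt(2)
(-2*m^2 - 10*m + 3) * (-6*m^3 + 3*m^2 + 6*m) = 12*m^5 + 54*m^4 - 60*m^3 - 51*m^2 + 18*m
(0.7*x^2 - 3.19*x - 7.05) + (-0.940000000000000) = 0.7*x^2 - 3.19*x - 7.99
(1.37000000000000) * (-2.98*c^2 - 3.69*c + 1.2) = -4.0826*c^2 - 5.0553*c + 1.644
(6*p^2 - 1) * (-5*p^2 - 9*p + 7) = -30*p^4 - 54*p^3 + 47*p^2 + 9*p - 7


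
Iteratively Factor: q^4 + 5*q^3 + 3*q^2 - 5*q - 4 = (q - 1)*(q^3 + 6*q^2 + 9*q + 4) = (q - 1)*(q + 4)*(q^2 + 2*q + 1) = (q - 1)*(q + 1)*(q + 4)*(q + 1)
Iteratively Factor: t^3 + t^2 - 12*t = (t - 3)*(t^2 + 4*t) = t*(t - 3)*(t + 4)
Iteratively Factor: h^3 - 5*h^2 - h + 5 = (h + 1)*(h^2 - 6*h + 5) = (h - 1)*(h + 1)*(h - 5)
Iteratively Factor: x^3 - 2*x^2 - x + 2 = (x - 1)*(x^2 - x - 2) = (x - 1)*(x + 1)*(x - 2)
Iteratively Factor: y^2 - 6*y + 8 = (y - 2)*(y - 4)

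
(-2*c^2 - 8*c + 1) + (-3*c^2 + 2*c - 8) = -5*c^2 - 6*c - 7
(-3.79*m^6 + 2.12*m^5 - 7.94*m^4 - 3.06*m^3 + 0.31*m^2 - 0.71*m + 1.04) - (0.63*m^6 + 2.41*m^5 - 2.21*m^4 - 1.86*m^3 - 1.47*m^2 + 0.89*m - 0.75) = -4.42*m^6 - 0.29*m^5 - 5.73*m^4 - 1.2*m^3 + 1.78*m^2 - 1.6*m + 1.79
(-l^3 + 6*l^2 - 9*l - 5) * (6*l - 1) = -6*l^4 + 37*l^3 - 60*l^2 - 21*l + 5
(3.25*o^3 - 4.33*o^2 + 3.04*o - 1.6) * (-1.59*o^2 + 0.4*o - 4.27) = -5.1675*o^5 + 8.1847*o^4 - 20.4431*o^3 + 22.2491*o^2 - 13.6208*o + 6.832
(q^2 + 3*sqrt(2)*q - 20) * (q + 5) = q^3 + 3*sqrt(2)*q^2 + 5*q^2 - 20*q + 15*sqrt(2)*q - 100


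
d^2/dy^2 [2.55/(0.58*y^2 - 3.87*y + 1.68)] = (-1.71564*y^2 + 11.44746*y + 2.55*(1.16*y - 3.87)*(2.32*y - 7.74) - 4.96944)/(0.58*y^2 - 3.87*y + 1.68)^3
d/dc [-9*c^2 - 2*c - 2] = -18*c - 2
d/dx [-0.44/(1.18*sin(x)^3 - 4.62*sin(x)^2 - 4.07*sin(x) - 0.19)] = (1.5576*sin(x)^2 - 4.0656*sin(x) - 1.7908)*cos(x)/(-1.18*sin(x)^3 + 4.62*sin(x)^2 + 4.07*sin(x) + 0.19)^2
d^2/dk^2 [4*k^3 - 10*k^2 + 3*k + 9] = 24*k - 20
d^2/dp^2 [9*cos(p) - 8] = -9*cos(p)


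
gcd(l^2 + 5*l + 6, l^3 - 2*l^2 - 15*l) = l + 3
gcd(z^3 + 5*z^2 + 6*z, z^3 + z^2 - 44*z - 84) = z + 2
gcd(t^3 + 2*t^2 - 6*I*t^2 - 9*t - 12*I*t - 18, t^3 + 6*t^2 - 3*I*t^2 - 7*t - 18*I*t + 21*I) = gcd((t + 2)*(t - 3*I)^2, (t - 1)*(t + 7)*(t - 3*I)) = t - 3*I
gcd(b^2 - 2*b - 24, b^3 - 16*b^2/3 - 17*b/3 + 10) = b - 6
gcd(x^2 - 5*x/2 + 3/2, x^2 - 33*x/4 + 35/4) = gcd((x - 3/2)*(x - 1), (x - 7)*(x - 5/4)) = 1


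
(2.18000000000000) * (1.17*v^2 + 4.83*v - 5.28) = 2.5506*v^2 + 10.5294*v - 11.5104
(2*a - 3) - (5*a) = -3*a - 3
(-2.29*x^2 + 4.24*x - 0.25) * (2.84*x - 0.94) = -6.5036*x^3 + 14.1942*x^2 - 4.6956*x + 0.235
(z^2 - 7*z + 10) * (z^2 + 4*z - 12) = z^4 - 3*z^3 - 30*z^2 + 124*z - 120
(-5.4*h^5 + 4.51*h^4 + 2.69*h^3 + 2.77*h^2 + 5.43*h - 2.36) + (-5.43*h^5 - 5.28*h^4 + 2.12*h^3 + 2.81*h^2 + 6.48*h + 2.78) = -10.83*h^5 - 0.77*h^4 + 4.81*h^3 + 5.58*h^2 + 11.91*h + 0.42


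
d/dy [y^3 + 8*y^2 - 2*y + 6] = 3*y^2 + 16*y - 2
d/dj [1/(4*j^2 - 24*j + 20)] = (3 - j)/(2*(j^2 - 6*j + 5)^2)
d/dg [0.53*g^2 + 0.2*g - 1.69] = 1.06*g + 0.2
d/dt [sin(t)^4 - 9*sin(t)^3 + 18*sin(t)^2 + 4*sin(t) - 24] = (4*sin(t)^3 - 27*sin(t)^2 + 36*sin(t) + 4)*cos(t)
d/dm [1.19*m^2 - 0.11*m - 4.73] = 2.38*m - 0.11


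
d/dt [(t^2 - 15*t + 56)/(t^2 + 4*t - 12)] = (19*t^2 - 136*t - 44)/(t^4 + 8*t^3 - 8*t^2 - 96*t + 144)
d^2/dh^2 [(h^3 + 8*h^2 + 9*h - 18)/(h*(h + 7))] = 4*(h^3 - 27*h^2 - 189*h - 441)/(h^3*(h^3 + 21*h^2 + 147*h + 343))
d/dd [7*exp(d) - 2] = 7*exp(d)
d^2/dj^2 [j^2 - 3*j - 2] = 2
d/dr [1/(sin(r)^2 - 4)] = -2*sin(r)*cos(r)/(sin(r)^2 - 4)^2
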